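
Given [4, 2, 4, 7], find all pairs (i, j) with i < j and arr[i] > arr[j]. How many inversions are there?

Finding inversions in [4, 2, 4, 7]:

(0, 1): arr[0]=4 > arr[1]=2

Total inversions: 1

The array has 1 inversion(s): (0,1). Each pair (i,j) satisfies i < j and arr[i] > arr[j].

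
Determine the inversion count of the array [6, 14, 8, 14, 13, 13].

Finding inversions in [6, 14, 8, 14, 13, 13]:

(1, 2): arr[1]=14 > arr[2]=8
(1, 4): arr[1]=14 > arr[4]=13
(1, 5): arr[1]=14 > arr[5]=13
(3, 4): arr[3]=14 > arr[4]=13
(3, 5): arr[3]=14 > arr[5]=13

Total inversions: 5

The array has 5 inversion(s): (1,2), (1,4), (1,5), (3,4), (3,5). Each pair (i,j) satisfies i < j and arr[i] > arr[j].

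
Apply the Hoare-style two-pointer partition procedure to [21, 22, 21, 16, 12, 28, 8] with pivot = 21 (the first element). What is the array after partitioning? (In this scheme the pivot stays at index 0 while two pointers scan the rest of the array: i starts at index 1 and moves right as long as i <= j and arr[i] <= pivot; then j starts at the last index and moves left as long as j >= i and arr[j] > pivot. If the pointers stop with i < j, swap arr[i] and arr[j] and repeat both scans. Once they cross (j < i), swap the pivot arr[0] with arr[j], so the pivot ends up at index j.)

Hoare-style two-pointer partition with pivot = 21:

Initial array: [21, 22, 21, 16, 12, 28, 8]

Pointers start at i = 1, j = 6.
i stops at index 1 (arr[1]=22 > 21), j stops at index 6 (arr[6]=8 <= 21): swap arr[1] and arr[6], array becomes [21, 8, 21, 16, 12, 28, 22]
i ends at 5, j ends at 4: the pointers have crossed (j < i), so scanning stops.

Swap pivot arr[0] with arr[4] to place pivot at position 4: [12, 8, 21, 16, 21, 28, 22]
Pivot position: 4

After partitioning with pivot 21, the array becomes [12, 8, 21, 16, 21, 28, 22]. The pivot is placed at index 4. All elements to the left of the pivot are <= 21, and all elements to the right are > 21.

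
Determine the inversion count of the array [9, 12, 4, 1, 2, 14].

Finding inversions in [9, 12, 4, 1, 2, 14]:

(0, 2): arr[0]=9 > arr[2]=4
(0, 3): arr[0]=9 > arr[3]=1
(0, 4): arr[0]=9 > arr[4]=2
(1, 2): arr[1]=12 > arr[2]=4
(1, 3): arr[1]=12 > arr[3]=1
(1, 4): arr[1]=12 > arr[4]=2
(2, 3): arr[2]=4 > arr[3]=1
(2, 4): arr[2]=4 > arr[4]=2

Total inversions: 8

The array has 8 inversion(s): (0,2), (0,3), (0,4), (1,2), (1,3), (1,4), (2,3), (2,4). Each pair (i,j) satisfies i < j and arr[i] > arr[j].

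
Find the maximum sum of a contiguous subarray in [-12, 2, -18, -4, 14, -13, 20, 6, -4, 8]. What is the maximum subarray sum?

Using Kadane's algorithm on [-12, 2, -18, -4, 14, -13, 20, 6, -4, 8]:

Scanning through the array:
Position 1 (value 2): max_ending_here = 2, max_so_far = 2
Position 2 (value -18): max_ending_here = -16, max_so_far = 2
Position 3 (value -4): max_ending_here = -4, max_so_far = 2
Position 4 (value 14): max_ending_here = 14, max_so_far = 14
Position 5 (value -13): max_ending_here = 1, max_so_far = 14
Position 6 (value 20): max_ending_here = 21, max_so_far = 21
Position 7 (value 6): max_ending_here = 27, max_so_far = 27
Position 8 (value -4): max_ending_here = 23, max_so_far = 27
Position 9 (value 8): max_ending_here = 31, max_so_far = 31

Maximum subarray: [14, -13, 20, 6, -4, 8]
Maximum sum: 31

The maximum subarray is [14, -13, 20, 6, -4, 8] with sum 31. This subarray runs from index 4 to index 9.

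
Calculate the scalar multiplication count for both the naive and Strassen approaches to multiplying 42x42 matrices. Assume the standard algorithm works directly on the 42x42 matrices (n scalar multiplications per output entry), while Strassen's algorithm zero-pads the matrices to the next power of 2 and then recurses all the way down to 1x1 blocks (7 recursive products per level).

Matrix multiplication for 42x42 matrices:

Strassen's algorithm requires power-of-2 dimensions. Pad 42x42 to 64x64 (next power of 2).

Standard algorithm: 42^3 = 74088 multiplications
Strassen's algorithm: 7^(log2(64)) = 7^6 = 117649 multiplications
Difference: 74088 - 117649 = -43561 (Strassen uses MORE here due to padding overhead — for small or just-over-power-of-2 n, padding can outweigh the per-level savings)

Standard: 74088 multiplications (42^3). Strassen: 117649 multiplications (7^6, after padding to 64x64). Strassen reduces 8 recursive multiplications to 7 at each level.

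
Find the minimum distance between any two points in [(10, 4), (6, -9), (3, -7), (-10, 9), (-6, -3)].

Computing all pairwise distances among 5 points:

d((10, 4), (6, -9)) = 13.6015
d((10, 4), (3, -7)) = 13.0384
d((10, 4), (-10, 9)) = 20.6155
d((10, 4), (-6, -3)) = 17.4642
d((6, -9), (3, -7)) = 3.6056 <-- minimum
d((6, -9), (-10, 9)) = 24.0832
d((6, -9), (-6, -3)) = 13.4164
d((3, -7), (-10, 9)) = 20.6155
d((3, -7), (-6, -3)) = 9.8489
d((-10, 9), (-6, -3)) = 12.6491

Closest pair: (6, -9) and (3, -7) with distance 3.6056

The closest pair is (6, -9) and (3, -7) with Euclidean distance 3.6056. For 5 points, brute-force pairwise comparison is shown above. For large n, the divide-and-conquer algorithm (sort by x, recurse on halves, check the dividing strip) achieves O(n log n).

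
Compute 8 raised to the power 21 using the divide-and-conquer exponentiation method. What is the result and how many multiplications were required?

Computing 8^21 by squaring (build up from 8^1; each line after the first costs one multiplication):

8^1 = 8
8^2 = (8^1)^2 = 8^2 = 64
8^4 = (8^2)^2 = 64^2 = 4096
8^5 = 8 * 8^4 = 8 * 4096 = 32768
8^10 = (8^5)^2 = 32768^2 = 1073741824
8^20 = (8^10)^2 = 1073741824^2 = 1152921504606846976
8^21 = 8 * 8^20 = 8 * 1152921504606846976 = 9223372036854775808

Result: 9223372036854775808
Multiplications needed: 6 (6 lines after 8^1)

8^21 = 9223372036854775808. Using exponentiation by squaring, this requires 6 multiplications. The key idea: if the exponent is even, square the half-power; if odd, multiply by the base once.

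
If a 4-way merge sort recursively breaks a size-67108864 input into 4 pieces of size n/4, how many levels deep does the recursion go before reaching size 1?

For divide and conquer with division factor 4:

Problem sizes at each level:
Level 0: 67108864
Level 1: 16777216
Level 2: 4194304
Level 3: 1048576
Level 4: 262144
Level 5: 65536
Level 6: 16384
Level 7: 4096
Level 8: 1024
Level 9: 256
Level 10: 64
Level 11: 16
Level 12: 4
Level 13: 1

The root is level 0 and the size-1 base case is level 13 (the tree spans levels 0 through 13, i.e. 14 levels counting the root), so the depth is the number of divisions: log_4(67108864) = 13

The recursion tree depth is log_4(67108864) = 13. At each level, the problem size is divided by 4, so it takes 13 divisions to reduce to a base case of size 1. The algorithm makes 4 recursive calls at each level.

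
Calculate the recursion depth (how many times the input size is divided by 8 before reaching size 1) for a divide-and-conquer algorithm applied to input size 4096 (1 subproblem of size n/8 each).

For divide and conquer with division factor 8:

Problem sizes at each level:
Level 0: 4096
Level 1: 512
Level 2: 64
Level 3: 8
Level 4: 1

The root is level 0 and the size-1 base case is level 4 (the tree spans levels 0 through 4, i.e. 5 levels counting the root), so the depth is the number of divisions: log_8(4096) = 4

The recursion tree depth is log_8(4096) = 4. At each level, the problem size is divided by 8, so it takes 4 divisions to reduce to a base case of size 1. The algorithm makes 1 recursive call at each level.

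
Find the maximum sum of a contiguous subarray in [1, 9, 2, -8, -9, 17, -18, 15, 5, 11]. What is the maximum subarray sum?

Using Kadane's algorithm on [1, 9, 2, -8, -9, 17, -18, 15, 5, 11]:

Scanning through the array:
Position 1 (value 9): max_ending_here = 10, max_so_far = 10
Position 2 (value 2): max_ending_here = 12, max_so_far = 12
Position 3 (value -8): max_ending_here = 4, max_so_far = 12
Position 4 (value -9): max_ending_here = -5, max_so_far = 12
Position 5 (value 17): max_ending_here = 17, max_so_far = 17
Position 6 (value -18): max_ending_here = -1, max_so_far = 17
Position 7 (value 15): max_ending_here = 15, max_so_far = 17
Position 8 (value 5): max_ending_here = 20, max_so_far = 20
Position 9 (value 11): max_ending_here = 31, max_so_far = 31

Maximum subarray: [15, 5, 11]
Maximum sum: 31

The maximum subarray is [15, 5, 11] with sum 31. This subarray runs from index 7 to index 9.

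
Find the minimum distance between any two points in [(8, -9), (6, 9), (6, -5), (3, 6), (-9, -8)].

Computing all pairwise distances among 5 points:

d((8, -9), (6, 9)) = 18.1108
d((8, -9), (6, -5)) = 4.4721
d((8, -9), (3, 6)) = 15.8114
d((8, -9), (-9, -8)) = 17.0294
d((6, 9), (6, -5)) = 14.0
d((6, 9), (3, 6)) = 4.2426 <-- minimum
d((6, 9), (-9, -8)) = 22.6716
d((6, -5), (3, 6)) = 11.4018
d((6, -5), (-9, -8)) = 15.2971
d((3, 6), (-9, -8)) = 18.4391

Closest pair: (6, 9) and (3, 6) with distance 4.2426

The closest pair is (6, 9) and (3, 6) with Euclidean distance 4.2426. For 5 points, brute-force pairwise comparison is shown above. For large n, the divide-and-conquer algorithm (sort by x, recurse on halves, check the dividing strip) achieves O(n log n).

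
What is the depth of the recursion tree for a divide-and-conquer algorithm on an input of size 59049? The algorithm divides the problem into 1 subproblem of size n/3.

For divide and conquer with division factor 3:

Problem sizes at each level:
Level 0: 59049
Level 1: 19683
Level 2: 6561
Level 3: 2187
Level 4: 729
Level 5: 243
Level 6: 81
Level 7: 27
Level 8: 9
Level 9: 3
Level 10: 1

The root is level 0 and the size-1 base case is level 10 (the tree spans levels 0 through 10, i.e. 11 levels counting the root), so the depth is the number of divisions: log_3(59049) = 10

The recursion tree depth is log_3(59049) = 10. At each level, the problem size is divided by 3, so it takes 10 divisions to reduce to a base case of size 1. The algorithm makes 1 recursive call at each level.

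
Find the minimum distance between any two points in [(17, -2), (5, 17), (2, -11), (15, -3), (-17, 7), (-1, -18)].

Computing all pairwise distances among 6 points:

d((17, -2), (5, 17)) = 22.4722
d((17, -2), (2, -11)) = 17.4929
d((17, -2), (15, -3)) = 2.2361 <-- minimum
d((17, -2), (-17, 7)) = 35.171
d((17, -2), (-1, -18)) = 24.0832
d((5, 17), (2, -11)) = 28.1603
d((5, 17), (15, -3)) = 22.3607
d((5, 17), (-17, 7)) = 24.1661
d((5, 17), (-1, -18)) = 35.5106
d((2, -11), (15, -3)) = 15.2643
d((2, -11), (-17, 7)) = 26.1725
d((2, -11), (-1, -18)) = 7.6158
d((15, -3), (-17, 7)) = 33.5261
d((15, -3), (-1, -18)) = 21.9317
d((-17, 7), (-1, -18)) = 29.6816

Closest pair: (17, -2) and (15, -3) with distance 2.2361

The closest pair is (17, -2) and (15, -3) with Euclidean distance 2.2361. For 6 points, brute-force pairwise comparison is shown above. For large n, the divide-and-conquer algorithm (sort by x, recurse on halves, check the dividing strip) achieves O(n log n).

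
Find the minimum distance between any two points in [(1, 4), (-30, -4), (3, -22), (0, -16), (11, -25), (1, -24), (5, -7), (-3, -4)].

Computing all pairwise distances among 8 points:

d((1, 4), (-30, -4)) = 32.0156
d((1, 4), (3, -22)) = 26.0768
d((1, 4), (0, -16)) = 20.025
d((1, 4), (11, -25)) = 30.6757
d((1, 4), (1, -24)) = 28.0
d((1, 4), (5, -7)) = 11.7047
d((1, 4), (-3, -4)) = 8.9443
d((-30, -4), (3, -22)) = 37.5899
d((-30, -4), (0, -16)) = 32.311
d((-30, -4), (11, -25)) = 46.0652
d((-30, -4), (1, -24)) = 36.8917
d((-30, -4), (5, -7)) = 35.1283
d((-30, -4), (-3, -4)) = 27.0
d((3, -22), (0, -16)) = 6.7082
d((3, -22), (11, -25)) = 8.544
d((3, -22), (1, -24)) = 2.8284 <-- minimum
d((3, -22), (5, -7)) = 15.1327
d((3, -22), (-3, -4)) = 18.9737
d((0, -16), (11, -25)) = 14.2127
d((0, -16), (1, -24)) = 8.0623
d((0, -16), (5, -7)) = 10.2956
d((0, -16), (-3, -4)) = 12.3693
d((11, -25), (1, -24)) = 10.0499
d((11, -25), (5, -7)) = 18.9737
d((11, -25), (-3, -4)) = 25.2389
d((1, -24), (5, -7)) = 17.4642
d((1, -24), (-3, -4)) = 20.3961
d((5, -7), (-3, -4)) = 8.544

Closest pair: (3, -22) and (1, -24) with distance 2.8284

The closest pair is (3, -22) and (1, -24) with Euclidean distance 2.8284. For 8 points, brute-force pairwise comparison is shown above. For large n, the divide-and-conquer algorithm (sort by x, recurse on halves, check the dividing strip) achieves O(n log n).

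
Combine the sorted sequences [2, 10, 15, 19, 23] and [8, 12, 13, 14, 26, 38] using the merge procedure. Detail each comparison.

Merging process:

Compare 2 vs 8: take 2 from left. Merged: [2]
Compare 10 vs 8: take 8 from right. Merged: [2, 8]
Compare 10 vs 12: take 10 from left. Merged: [2, 8, 10]
Compare 15 vs 12: take 12 from right. Merged: [2, 8, 10, 12]
Compare 15 vs 13: take 13 from right. Merged: [2, 8, 10, 12, 13]
Compare 15 vs 14: take 14 from right. Merged: [2, 8, 10, 12, 13, 14]
Compare 15 vs 26: take 15 from left. Merged: [2, 8, 10, 12, 13, 14, 15]
Compare 19 vs 26: take 19 from left. Merged: [2, 8, 10, 12, 13, 14, 15, 19]
Compare 23 vs 26: take 23 from left. Merged: [2, 8, 10, 12, 13, 14, 15, 19, 23]
Append remaining from right: [26, 38]. Merged: [2, 8, 10, 12, 13, 14, 15, 19, 23, 26, 38]

Final merged array: [2, 8, 10, 12, 13, 14, 15, 19, 23, 26, 38]
Total comparisons: 9

The merged array is [2, 8, 10, 12, 13, 14, 15, 19, 23, 26, 38], requiring 9 comparisons. The merge step runs in O(n) time where n is the total number of elements.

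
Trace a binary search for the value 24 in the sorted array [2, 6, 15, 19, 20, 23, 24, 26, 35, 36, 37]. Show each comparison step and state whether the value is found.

Binary search for 24 in [2, 6, 15, 19, 20, 23, 24, 26, 35, 36, 37]:

lo=0, hi=10, mid=5, arr[mid]=23 -> 23 < 24, search right half
lo=6, hi=10, mid=8, arr[mid]=35 -> 35 > 24, search left half
lo=6, hi=7, mid=6, arr[mid]=24 -> Found target at index 6!

Binary search finds 24 at index 6 after 3 comparisons. The search repeatedly halves the search space by comparing with the middle element.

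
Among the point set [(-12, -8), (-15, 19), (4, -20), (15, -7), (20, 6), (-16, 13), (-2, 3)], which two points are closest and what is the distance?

Computing all pairwise distances among 7 points:

d((-12, -8), (-15, 19)) = 27.1662
d((-12, -8), (4, -20)) = 20.0
d((-12, -8), (15, -7)) = 27.0185
d((-12, -8), (20, 6)) = 34.9285
d((-12, -8), (-16, 13)) = 21.3776
d((-12, -8), (-2, 3)) = 14.8661
d((-15, 19), (4, -20)) = 43.382
d((-15, 19), (15, -7)) = 39.6989
d((-15, 19), (20, 6)) = 37.3363
d((-15, 19), (-16, 13)) = 6.0828 <-- minimum
d((-15, 19), (-2, 3)) = 20.6155
d((4, -20), (15, -7)) = 17.0294
d((4, -20), (20, 6)) = 30.5287
d((4, -20), (-16, 13)) = 38.5876
d((4, -20), (-2, 3)) = 23.7697
d((15, -7), (20, 6)) = 13.9284
d((15, -7), (-16, 13)) = 36.8917
d((15, -7), (-2, 3)) = 19.7231
d((20, 6), (-16, 13)) = 36.6742
d((20, 6), (-2, 3)) = 22.2036
d((-16, 13), (-2, 3)) = 17.2047

Closest pair: (-15, 19) and (-16, 13) with distance 6.0828

The closest pair is (-15, 19) and (-16, 13) with Euclidean distance 6.0828. For 7 points, brute-force pairwise comparison is shown above. For large n, the divide-and-conquer algorithm (sort by x, recurse on halves, check the dividing strip) achieves O(n log n).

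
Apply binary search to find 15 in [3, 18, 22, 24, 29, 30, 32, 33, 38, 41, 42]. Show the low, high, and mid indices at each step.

Binary search for 15 in [3, 18, 22, 24, 29, 30, 32, 33, 38, 41, 42]:

lo=0, hi=10, mid=5, arr[mid]=30 -> 30 > 15, search left half
lo=0, hi=4, mid=2, arr[mid]=22 -> 22 > 15, search left half
lo=0, hi=1, mid=0, arr[mid]=3 -> 3 < 15, search right half
lo=1, hi=1, mid=1, arr[mid]=18 -> 18 > 15, search left half
lo=1 > hi=0, target 15 not found

Binary search determines that 15 is not in the array after 4 comparisons. The search space was exhausted without finding the target.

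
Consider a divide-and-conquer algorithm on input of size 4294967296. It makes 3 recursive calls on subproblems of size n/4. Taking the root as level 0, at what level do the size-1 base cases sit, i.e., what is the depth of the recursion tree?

For divide and conquer with division factor 4:

Problem sizes at each level:
Level 0: 4294967296
Level 1: 1073741824
Level 2: 268435456
Level 3: 67108864
Level 4: 16777216
Level 5: 4194304
Level 6: 1048576
Level 7: 262144
Level 8: 65536
Level 9: 16384
Level 10: 4096
Level 11: 1024
Level 12: 256
Level 13: 64
Level 14: 16
Level 15: 4
Level 16: 1

The root is level 0 and the size-1 base case is level 16 (the tree spans levels 0 through 16, i.e. 17 levels counting the root), so the depth is the number of divisions: log_4(4294967296) = 16

The recursion tree depth is log_4(4294967296) = 16. At each level, the problem size is divided by 4, so it takes 16 divisions to reduce to a base case of size 1. The algorithm makes 3 recursive calls at each level.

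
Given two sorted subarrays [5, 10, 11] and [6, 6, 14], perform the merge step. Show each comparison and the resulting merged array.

Merging process:

Compare 5 vs 6: take 5 from left. Merged: [5]
Compare 10 vs 6: take 6 from right. Merged: [5, 6]
Compare 10 vs 6: take 6 from right. Merged: [5, 6, 6]
Compare 10 vs 14: take 10 from left. Merged: [5, 6, 6, 10]
Compare 11 vs 14: take 11 from left. Merged: [5, 6, 6, 10, 11]
Append remaining from right: [14]. Merged: [5, 6, 6, 10, 11, 14]

Final merged array: [5, 6, 6, 10, 11, 14]
Total comparisons: 5

The merged array is [5, 6, 6, 10, 11, 14], requiring 5 comparisons. The merge step runs in O(n) time where n is the total number of elements.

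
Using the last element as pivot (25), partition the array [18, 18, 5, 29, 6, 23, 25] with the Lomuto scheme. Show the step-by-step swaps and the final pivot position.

Lomuto partition with pivot = 25:

Initial array: [18, 18, 5, 29, 6, 23, 25]

arr[0]=18 <= 25: swap with position 0, array becomes [18, 18, 5, 29, 6, 23, 25]
arr[1]=18 <= 25: swap with position 1, array becomes [18, 18, 5, 29, 6, 23, 25]
arr[2]=5 <= 25: swap with position 2, array becomes [18, 18, 5, 29, 6, 23, 25]
arr[3]=29 > 25: no swap
arr[4]=6 <= 25: swap with position 3, array becomes [18, 18, 5, 6, 29, 23, 25]
arr[5]=23 <= 25: swap with position 4, array becomes [18, 18, 5, 6, 23, 29, 25]

Place pivot at position 5: [18, 18, 5, 6, 23, 25, 29]
Pivot position: 5

After partitioning with pivot 25, the array becomes [18, 18, 5, 6, 23, 25, 29]. The pivot is placed at index 5. All elements to the left of the pivot are <= 25, and all elements to the right are > 25.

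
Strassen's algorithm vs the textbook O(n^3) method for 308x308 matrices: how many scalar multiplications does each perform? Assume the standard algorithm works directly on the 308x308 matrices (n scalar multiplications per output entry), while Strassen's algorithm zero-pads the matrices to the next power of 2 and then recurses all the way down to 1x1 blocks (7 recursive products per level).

Matrix multiplication for 308x308 matrices:

Strassen's algorithm requires power-of-2 dimensions. Pad 308x308 to 512x512 (next power of 2).

Standard algorithm: 308^3 = 29218112 multiplications
Strassen's algorithm: 7^(log2(512)) = 7^9 = 40353607 multiplications
Difference: 29218112 - 40353607 = -11135495 (Strassen uses MORE here due to padding overhead — for small or just-over-power-of-2 n, padding can outweigh the per-level savings)

Standard: 29218112 multiplications (308^3). Strassen: 40353607 multiplications (7^9, after padding to 512x512). Strassen reduces 8 recursive multiplications to 7 at each level.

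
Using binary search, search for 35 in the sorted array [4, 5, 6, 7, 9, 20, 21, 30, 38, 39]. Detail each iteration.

Binary search for 35 in [4, 5, 6, 7, 9, 20, 21, 30, 38, 39]:

lo=0, hi=9, mid=4, arr[mid]=9 -> 9 < 35, search right half
lo=5, hi=9, mid=7, arr[mid]=30 -> 30 < 35, search right half
lo=8, hi=9, mid=8, arr[mid]=38 -> 38 > 35, search left half
lo=8 > hi=7, target 35 not found

Binary search determines that 35 is not in the array after 3 comparisons. The search space was exhausted without finding the target.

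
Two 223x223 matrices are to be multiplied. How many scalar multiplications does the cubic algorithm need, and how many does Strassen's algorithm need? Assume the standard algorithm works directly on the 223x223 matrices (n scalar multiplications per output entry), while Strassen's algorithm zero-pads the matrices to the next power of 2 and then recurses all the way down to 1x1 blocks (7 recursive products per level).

Matrix multiplication for 223x223 matrices:

Strassen's algorithm requires power-of-2 dimensions. Pad 223x223 to 256x256 (next power of 2).

Standard algorithm: 223^3 = 11089567 multiplications
Strassen's algorithm: 7^(log2(256)) = 7^8 = 5764801 multiplications
Savings: 11089567 - 5764801 = 5324766 multiplications

Standard: 11089567 multiplications (223^3). Strassen: 5764801 multiplications (7^8, after padding to 256x256). Strassen reduces 8 recursive multiplications to 7 at each level.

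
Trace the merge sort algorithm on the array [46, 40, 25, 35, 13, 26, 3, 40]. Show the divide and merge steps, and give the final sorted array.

Merge sort trace:

Split: [46, 40, 25, 35, 13, 26, 3, 40] -> [46, 40, 25, 35] and [13, 26, 3, 40]
  Split: [46, 40, 25, 35] -> [46, 40] and [25, 35]
    Split: [46, 40] -> [46] and [40]
    Merge: [46] + [40] -> [40, 46]
    Split: [25, 35] -> [25] and [35]
    Merge: [25] + [35] -> [25, 35]
  Merge: [40, 46] + [25, 35] -> [25, 35, 40, 46]
  Split: [13, 26, 3, 40] -> [13, 26] and [3, 40]
    Split: [13, 26] -> [13] and [26]
    Merge: [13] + [26] -> [13, 26]
    Split: [3, 40] -> [3] and [40]
    Merge: [3] + [40] -> [3, 40]
  Merge: [13, 26] + [3, 40] -> [3, 13, 26, 40]
Merge: [25, 35, 40, 46] + [3, 13, 26, 40] -> [3, 13, 25, 26, 35, 40, 40, 46]

Final sorted array: [3, 13, 25, 26, 35, 40, 40, 46]

The merge sort proceeds by recursively splitting the array and merging sorted halves.
After all merges, the sorted array is [3, 13, 25, 26, 35, 40, 40, 46].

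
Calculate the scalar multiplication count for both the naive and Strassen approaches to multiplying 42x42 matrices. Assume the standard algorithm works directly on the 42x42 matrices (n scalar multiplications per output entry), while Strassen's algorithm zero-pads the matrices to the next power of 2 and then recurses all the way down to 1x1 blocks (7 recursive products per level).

Matrix multiplication for 42x42 matrices:

Strassen's algorithm requires power-of-2 dimensions. Pad 42x42 to 64x64 (next power of 2).

Standard algorithm: 42^3 = 74088 multiplications
Strassen's algorithm: 7^(log2(64)) = 7^6 = 117649 multiplications
Difference: 74088 - 117649 = -43561 (Strassen uses MORE here due to padding overhead — for small or just-over-power-of-2 n, padding can outweigh the per-level savings)

Standard: 74088 multiplications (42^3). Strassen: 117649 multiplications (7^6, after padding to 64x64). Strassen reduces 8 recursive multiplications to 7 at each level.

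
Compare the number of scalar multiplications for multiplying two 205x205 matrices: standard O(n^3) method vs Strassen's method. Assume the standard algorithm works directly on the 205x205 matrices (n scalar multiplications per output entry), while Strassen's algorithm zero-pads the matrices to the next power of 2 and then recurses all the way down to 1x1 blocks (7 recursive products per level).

Matrix multiplication for 205x205 matrices:

Strassen's algorithm requires power-of-2 dimensions. Pad 205x205 to 256x256 (next power of 2).

Standard algorithm: 205^3 = 8615125 multiplications
Strassen's algorithm: 7^(log2(256)) = 7^8 = 5764801 multiplications
Savings: 8615125 - 5764801 = 2850324 multiplications

Standard: 8615125 multiplications (205^3). Strassen: 5764801 multiplications (7^8, after padding to 256x256). Strassen reduces 8 recursive multiplications to 7 at each level.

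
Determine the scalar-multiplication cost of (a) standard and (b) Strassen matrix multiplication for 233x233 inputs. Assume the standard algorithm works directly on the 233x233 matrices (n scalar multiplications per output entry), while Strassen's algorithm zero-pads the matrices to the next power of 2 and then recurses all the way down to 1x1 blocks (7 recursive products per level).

Matrix multiplication for 233x233 matrices:

Strassen's algorithm requires power-of-2 dimensions. Pad 233x233 to 256x256 (next power of 2).

Standard algorithm: 233^3 = 12649337 multiplications
Strassen's algorithm: 7^(log2(256)) = 7^8 = 5764801 multiplications
Savings: 12649337 - 5764801 = 6884536 multiplications

Standard: 12649337 multiplications (233^3). Strassen: 5764801 multiplications (7^8, after padding to 256x256). Strassen reduces 8 recursive multiplications to 7 at each level.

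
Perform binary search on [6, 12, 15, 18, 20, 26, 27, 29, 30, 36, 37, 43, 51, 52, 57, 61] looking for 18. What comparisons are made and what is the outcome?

Binary search for 18 in [6, 12, 15, 18, 20, 26, 27, 29, 30, 36, 37, 43, 51, 52, 57, 61]:

lo=0, hi=15, mid=7, arr[mid]=29 -> 29 > 18, search left half
lo=0, hi=6, mid=3, arr[mid]=18 -> Found target at index 3!

Binary search finds 18 at index 3 after 2 comparisons. The search repeatedly halves the search space by comparing with the middle element.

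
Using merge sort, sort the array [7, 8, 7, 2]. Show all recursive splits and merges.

Merge sort trace:

Split: [7, 8, 7, 2] -> [7, 8] and [7, 2]
  Split: [7, 8] -> [7] and [8]
  Merge: [7] + [8] -> [7, 8]
  Split: [7, 2] -> [7] and [2]
  Merge: [7] + [2] -> [2, 7]
Merge: [7, 8] + [2, 7] -> [2, 7, 7, 8]

Final sorted array: [2, 7, 7, 8]

The merge sort proceeds by recursively splitting the array and merging sorted halves.
After all merges, the sorted array is [2, 7, 7, 8].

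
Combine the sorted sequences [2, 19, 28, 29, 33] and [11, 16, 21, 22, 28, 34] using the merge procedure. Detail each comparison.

Merging process:

Compare 2 vs 11: take 2 from left. Merged: [2]
Compare 19 vs 11: take 11 from right. Merged: [2, 11]
Compare 19 vs 16: take 16 from right. Merged: [2, 11, 16]
Compare 19 vs 21: take 19 from left. Merged: [2, 11, 16, 19]
Compare 28 vs 21: take 21 from right. Merged: [2, 11, 16, 19, 21]
Compare 28 vs 22: take 22 from right. Merged: [2, 11, 16, 19, 21, 22]
Compare 28 vs 28: take 28 from left. Merged: [2, 11, 16, 19, 21, 22, 28]
Compare 29 vs 28: take 28 from right. Merged: [2, 11, 16, 19, 21, 22, 28, 28]
Compare 29 vs 34: take 29 from left. Merged: [2, 11, 16, 19, 21, 22, 28, 28, 29]
Compare 33 vs 34: take 33 from left. Merged: [2, 11, 16, 19, 21, 22, 28, 28, 29, 33]
Append remaining from right: [34]. Merged: [2, 11, 16, 19, 21, 22, 28, 28, 29, 33, 34]

Final merged array: [2, 11, 16, 19, 21, 22, 28, 28, 29, 33, 34]
Total comparisons: 10

The merged array is [2, 11, 16, 19, 21, 22, 28, 28, 29, 33, 34], requiring 10 comparisons. The merge step runs in O(n) time where n is the total number of elements.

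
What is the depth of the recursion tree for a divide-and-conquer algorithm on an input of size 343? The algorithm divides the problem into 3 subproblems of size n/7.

For divide and conquer with division factor 7:

Problem sizes at each level:
Level 0: 343
Level 1: 49
Level 2: 7
Level 3: 1

The root is level 0 and the size-1 base case is level 3 (the tree spans levels 0 through 3, i.e. 4 levels counting the root), so the depth is the number of divisions: log_7(343) = 3

The recursion tree depth is log_7(343) = 3. At each level, the problem size is divided by 7, so it takes 3 divisions to reduce to a base case of size 1. The algorithm makes 3 recursive calls at each level.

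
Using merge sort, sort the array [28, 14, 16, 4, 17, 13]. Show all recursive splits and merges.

Merge sort trace:

Split: [28, 14, 16, 4, 17, 13] -> [28, 14, 16] and [4, 17, 13]
  Split: [28, 14, 16] -> [28] and [14, 16]
    Split: [14, 16] -> [14] and [16]
    Merge: [14] + [16] -> [14, 16]
  Merge: [28] + [14, 16] -> [14, 16, 28]
  Split: [4, 17, 13] -> [4] and [17, 13]
    Split: [17, 13] -> [17] and [13]
    Merge: [17] + [13] -> [13, 17]
  Merge: [4] + [13, 17] -> [4, 13, 17]
Merge: [14, 16, 28] + [4, 13, 17] -> [4, 13, 14, 16, 17, 28]

Final sorted array: [4, 13, 14, 16, 17, 28]

The merge sort proceeds by recursively splitting the array and merging sorted halves.
After all merges, the sorted array is [4, 13, 14, 16, 17, 28].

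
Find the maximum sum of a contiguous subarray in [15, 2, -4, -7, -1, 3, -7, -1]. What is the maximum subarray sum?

Using Kadane's algorithm on [15, 2, -4, -7, -1, 3, -7, -1]:

Scanning through the array:
Position 1 (value 2): max_ending_here = 17, max_so_far = 17
Position 2 (value -4): max_ending_here = 13, max_so_far = 17
Position 3 (value -7): max_ending_here = 6, max_so_far = 17
Position 4 (value -1): max_ending_here = 5, max_so_far = 17
Position 5 (value 3): max_ending_here = 8, max_so_far = 17
Position 6 (value -7): max_ending_here = 1, max_so_far = 17
Position 7 (value -1): max_ending_here = 0, max_so_far = 17

Maximum subarray: [15, 2]
Maximum sum: 17

The maximum subarray is [15, 2] with sum 17. This subarray runs from index 0 to index 1.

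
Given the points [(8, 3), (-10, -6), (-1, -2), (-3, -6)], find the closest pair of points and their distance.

Computing all pairwise distances among 4 points:

d((8, 3), (-10, -6)) = 20.1246
d((8, 3), (-1, -2)) = 10.2956
d((8, 3), (-3, -6)) = 14.2127
d((-10, -6), (-1, -2)) = 9.8489
d((-10, -6), (-3, -6)) = 7.0
d((-1, -2), (-3, -6)) = 4.4721 <-- minimum

Closest pair: (-1, -2) and (-3, -6) with distance 4.4721

The closest pair is (-1, -2) and (-3, -6) with Euclidean distance 4.4721. For 4 points, brute-force pairwise comparison is shown above. For large n, the divide-and-conquer algorithm (sort by x, recurse on halves, check the dividing strip) achieves O(n log n).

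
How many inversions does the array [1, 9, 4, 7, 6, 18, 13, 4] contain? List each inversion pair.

Finding inversions in [1, 9, 4, 7, 6, 18, 13, 4]:

(1, 2): arr[1]=9 > arr[2]=4
(1, 3): arr[1]=9 > arr[3]=7
(1, 4): arr[1]=9 > arr[4]=6
(1, 7): arr[1]=9 > arr[7]=4
(3, 4): arr[3]=7 > arr[4]=6
(3, 7): arr[3]=7 > arr[7]=4
(4, 7): arr[4]=6 > arr[7]=4
(5, 6): arr[5]=18 > arr[6]=13
(5, 7): arr[5]=18 > arr[7]=4
(6, 7): arr[6]=13 > arr[7]=4

Total inversions: 10

The array has 10 inversion(s): (1,2), (1,3), (1,4), (1,7), (3,4), (3,7), (4,7), (5,6), (5,7), (6,7). Each pair (i,j) satisfies i < j and arr[i] > arr[j].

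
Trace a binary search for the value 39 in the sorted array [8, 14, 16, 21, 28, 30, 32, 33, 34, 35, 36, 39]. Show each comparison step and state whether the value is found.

Binary search for 39 in [8, 14, 16, 21, 28, 30, 32, 33, 34, 35, 36, 39]:

lo=0, hi=11, mid=5, arr[mid]=30 -> 30 < 39, search right half
lo=6, hi=11, mid=8, arr[mid]=34 -> 34 < 39, search right half
lo=9, hi=11, mid=10, arr[mid]=36 -> 36 < 39, search right half
lo=11, hi=11, mid=11, arr[mid]=39 -> Found target at index 11!

Binary search finds 39 at index 11 after 4 comparisons. The search repeatedly halves the search space by comparing with the middle element.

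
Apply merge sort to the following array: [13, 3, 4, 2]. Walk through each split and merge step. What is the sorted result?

Merge sort trace:

Split: [13, 3, 4, 2] -> [13, 3] and [4, 2]
  Split: [13, 3] -> [13] and [3]
  Merge: [13] + [3] -> [3, 13]
  Split: [4, 2] -> [4] and [2]
  Merge: [4] + [2] -> [2, 4]
Merge: [3, 13] + [2, 4] -> [2, 3, 4, 13]

Final sorted array: [2, 3, 4, 13]

The merge sort proceeds by recursively splitting the array and merging sorted halves.
After all merges, the sorted array is [2, 3, 4, 13].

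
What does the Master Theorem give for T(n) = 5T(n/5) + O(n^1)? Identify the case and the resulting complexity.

Master Theorem for T(n) = 5T(n/5) + O(n^1):

a = 5, b = 5, c = 1
log_b(a) = log_5(5) = 1.0000

Case 2: c = 1 = log_5(5) = 1.0000
T(n) = O(n^1 log n) = O(n log n)

For T(n) = 5T(n/5) + O(n^1): log_5(5) = 1.0000. This is Case 2 of the Master Theorem (c = log_b(a), equal work at all levels), giving O(n log n).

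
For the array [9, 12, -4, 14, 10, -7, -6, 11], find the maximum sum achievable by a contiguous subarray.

Using Kadane's algorithm on [9, 12, -4, 14, 10, -7, -6, 11]:

Scanning through the array:
Position 1 (value 12): max_ending_here = 21, max_so_far = 21
Position 2 (value -4): max_ending_here = 17, max_so_far = 21
Position 3 (value 14): max_ending_here = 31, max_so_far = 31
Position 4 (value 10): max_ending_here = 41, max_so_far = 41
Position 5 (value -7): max_ending_here = 34, max_so_far = 41
Position 6 (value -6): max_ending_here = 28, max_so_far = 41
Position 7 (value 11): max_ending_here = 39, max_so_far = 41

Maximum subarray: [9, 12, -4, 14, 10]
Maximum sum: 41

The maximum subarray is [9, 12, -4, 14, 10] with sum 41. This subarray runs from index 0 to index 4.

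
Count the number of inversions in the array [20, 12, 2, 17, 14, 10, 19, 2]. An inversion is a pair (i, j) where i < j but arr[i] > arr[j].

Finding inversions in [20, 12, 2, 17, 14, 10, 19, 2]:

(0, 1): arr[0]=20 > arr[1]=12
(0, 2): arr[0]=20 > arr[2]=2
(0, 3): arr[0]=20 > arr[3]=17
(0, 4): arr[0]=20 > arr[4]=14
(0, 5): arr[0]=20 > arr[5]=10
(0, 6): arr[0]=20 > arr[6]=19
(0, 7): arr[0]=20 > arr[7]=2
(1, 2): arr[1]=12 > arr[2]=2
(1, 5): arr[1]=12 > arr[5]=10
(1, 7): arr[1]=12 > arr[7]=2
(3, 4): arr[3]=17 > arr[4]=14
(3, 5): arr[3]=17 > arr[5]=10
(3, 7): arr[3]=17 > arr[7]=2
(4, 5): arr[4]=14 > arr[5]=10
(4, 7): arr[4]=14 > arr[7]=2
(5, 7): arr[5]=10 > arr[7]=2
(6, 7): arr[6]=19 > arr[7]=2

Total inversions: 17

The array has 17 inversion(s): (0,1), (0,2), (0,3), (0,4), (0,5), (0,6), (0,7), (1,2), (1,5), (1,7), (3,4), (3,5), (3,7), (4,5), (4,7), (5,7), (6,7). Each pair (i,j) satisfies i < j and arr[i] > arr[j].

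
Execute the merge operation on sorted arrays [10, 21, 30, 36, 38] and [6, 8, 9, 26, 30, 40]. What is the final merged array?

Merging process:

Compare 10 vs 6: take 6 from right. Merged: [6]
Compare 10 vs 8: take 8 from right. Merged: [6, 8]
Compare 10 vs 9: take 9 from right. Merged: [6, 8, 9]
Compare 10 vs 26: take 10 from left. Merged: [6, 8, 9, 10]
Compare 21 vs 26: take 21 from left. Merged: [6, 8, 9, 10, 21]
Compare 30 vs 26: take 26 from right. Merged: [6, 8, 9, 10, 21, 26]
Compare 30 vs 30: take 30 from left. Merged: [6, 8, 9, 10, 21, 26, 30]
Compare 36 vs 30: take 30 from right. Merged: [6, 8, 9, 10, 21, 26, 30, 30]
Compare 36 vs 40: take 36 from left. Merged: [6, 8, 9, 10, 21, 26, 30, 30, 36]
Compare 38 vs 40: take 38 from left. Merged: [6, 8, 9, 10, 21, 26, 30, 30, 36, 38]
Append remaining from right: [40]. Merged: [6, 8, 9, 10, 21, 26, 30, 30, 36, 38, 40]

Final merged array: [6, 8, 9, 10, 21, 26, 30, 30, 36, 38, 40]
Total comparisons: 10

The merged array is [6, 8, 9, 10, 21, 26, 30, 30, 36, 38, 40], requiring 10 comparisons. The merge step runs in O(n) time where n is the total number of elements.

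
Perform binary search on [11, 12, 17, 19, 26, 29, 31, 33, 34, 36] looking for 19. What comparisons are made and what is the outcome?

Binary search for 19 in [11, 12, 17, 19, 26, 29, 31, 33, 34, 36]:

lo=0, hi=9, mid=4, arr[mid]=26 -> 26 > 19, search left half
lo=0, hi=3, mid=1, arr[mid]=12 -> 12 < 19, search right half
lo=2, hi=3, mid=2, arr[mid]=17 -> 17 < 19, search right half
lo=3, hi=3, mid=3, arr[mid]=19 -> Found target at index 3!

Binary search finds 19 at index 3 after 4 comparisons. The search repeatedly halves the search space by comparing with the middle element.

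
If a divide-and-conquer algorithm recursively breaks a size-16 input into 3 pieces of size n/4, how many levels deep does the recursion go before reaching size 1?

For divide and conquer with division factor 4:

Problem sizes at each level:
Level 0: 16
Level 1: 4
Level 2: 1

The root is level 0 and the size-1 base case is level 2 (the tree spans levels 0 through 2, i.e. 3 levels counting the root), so the depth is the number of divisions: log_4(16) = 2

The recursion tree depth is log_4(16) = 2. At each level, the problem size is divided by 4, so it takes 2 divisions to reduce to a base case of size 1. The algorithm makes 3 recursive calls at each level.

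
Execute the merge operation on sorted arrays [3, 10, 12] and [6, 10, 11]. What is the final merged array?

Merging process:

Compare 3 vs 6: take 3 from left. Merged: [3]
Compare 10 vs 6: take 6 from right. Merged: [3, 6]
Compare 10 vs 10: take 10 from left. Merged: [3, 6, 10]
Compare 12 vs 10: take 10 from right. Merged: [3, 6, 10, 10]
Compare 12 vs 11: take 11 from right. Merged: [3, 6, 10, 10, 11]
Append remaining from left: [12]. Merged: [3, 6, 10, 10, 11, 12]

Final merged array: [3, 6, 10, 10, 11, 12]
Total comparisons: 5

The merged array is [3, 6, 10, 10, 11, 12], requiring 5 comparisons. The merge step runs in O(n) time where n is the total number of elements.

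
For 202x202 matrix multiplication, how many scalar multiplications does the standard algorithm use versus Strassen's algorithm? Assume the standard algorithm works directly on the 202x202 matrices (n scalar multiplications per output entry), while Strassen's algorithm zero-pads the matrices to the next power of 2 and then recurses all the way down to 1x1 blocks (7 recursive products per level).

Matrix multiplication for 202x202 matrices:

Strassen's algorithm requires power-of-2 dimensions. Pad 202x202 to 256x256 (next power of 2).

Standard algorithm: 202^3 = 8242408 multiplications
Strassen's algorithm: 7^(log2(256)) = 7^8 = 5764801 multiplications
Savings: 8242408 - 5764801 = 2477607 multiplications

Standard: 8242408 multiplications (202^3). Strassen: 5764801 multiplications (7^8, after padding to 256x256). Strassen reduces 8 recursive multiplications to 7 at each level.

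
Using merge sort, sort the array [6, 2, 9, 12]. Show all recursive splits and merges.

Merge sort trace:

Split: [6, 2, 9, 12] -> [6, 2] and [9, 12]
  Split: [6, 2] -> [6] and [2]
  Merge: [6] + [2] -> [2, 6]
  Split: [9, 12] -> [9] and [12]
  Merge: [9] + [12] -> [9, 12]
Merge: [2, 6] + [9, 12] -> [2, 6, 9, 12]

Final sorted array: [2, 6, 9, 12]

The merge sort proceeds by recursively splitting the array and merging sorted halves.
After all merges, the sorted array is [2, 6, 9, 12].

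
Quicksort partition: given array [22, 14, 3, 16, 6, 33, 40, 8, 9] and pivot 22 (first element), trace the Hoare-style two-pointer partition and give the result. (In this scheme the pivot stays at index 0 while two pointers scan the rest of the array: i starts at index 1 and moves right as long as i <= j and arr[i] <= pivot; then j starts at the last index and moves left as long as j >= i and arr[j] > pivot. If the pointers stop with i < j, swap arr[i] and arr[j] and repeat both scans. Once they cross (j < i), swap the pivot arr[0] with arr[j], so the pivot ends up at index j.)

Hoare-style two-pointer partition with pivot = 22:

Initial array: [22, 14, 3, 16, 6, 33, 40, 8, 9]

Pointers start at i = 1, j = 8.
i stops at index 5 (arr[5]=33 > 22), j stops at index 8 (arr[8]=9 <= 22): swap arr[5] and arr[8], array becomes [22, 14, 3, 16, 6, 9, 40, 8, 33]
i stops at index 6 (arr[6]=40 > 22), j stops at index 7 (arr[7]=8 <= 22): swap arr[6] and arr[7], array becomes [22, 14, 3, 16, 6, 9, 8, 40, 33]
i ends at 7, j ends at 6: the pointers have crossed (j < i), so scanning stops.

Swap pivot arr[0] with arr[6] to place pivot at position 6: [8, 14, 3, 16, 6, 9, 22, 40, 33]
Pivot position: 6

After partitioning with pivot 22, the array becomes [8, 14, 3, 16, 6, 9, 22, 40, 33]. The pivot is placed at index 6. All elements to the left of the pivot are <= 22, and all elements to the right are > 22.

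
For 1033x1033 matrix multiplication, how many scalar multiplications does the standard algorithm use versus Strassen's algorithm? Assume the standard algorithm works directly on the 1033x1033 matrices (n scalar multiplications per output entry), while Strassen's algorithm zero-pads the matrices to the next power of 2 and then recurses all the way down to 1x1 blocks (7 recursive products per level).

Matrix multiplication for 1033x1033 matrices:

Strassen's algorithm requires power-of-2 dimensions. Pad 1033x1033 to 2048x2048 (next power of 2).

Standard algorithm: 1033^3 = 1102302937 multiplications
Strassen's algorithm: 7^(log2(2048)) = 7^11 = 1977326743 multiplications
Difference: 1102302937 - 1977326743 = -875023806 (Strassen uses MORE here due to padding overhead — for small or just-over-power-of-2 n, padding can outweigh the per-level savings)

Standard: 1102302937 multiplications (1033^3). Strassen: 1977326743 multiplications (7^11, after padding to 2048x2048). Strassen reduces 8 recursive multiplications to 7 at each level.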